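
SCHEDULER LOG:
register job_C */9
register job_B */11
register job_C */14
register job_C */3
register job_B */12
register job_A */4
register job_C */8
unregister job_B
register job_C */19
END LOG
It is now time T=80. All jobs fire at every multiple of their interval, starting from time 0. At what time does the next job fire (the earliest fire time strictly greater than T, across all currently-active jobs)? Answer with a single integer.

Answer: 84

Derivation:
Op 1: register job_C */9 -> active={job_C:*/9}
Op 2: register job_B */11 -> active={job_B:*/11, job_C:*/9}
Op 3: register job_C */14 -> active={job_B:*/11, job_C:*/14}
Op 4: register job_C */3 -> active={job_B:*/11, job_C:*/3}
Op 5: register job_B */12 -> active={job_B:*/12, job_C:*/3}
Op 6: register job_A */4 -> active={job_A:*/4, job_B:*/12, job_C:*/3}
Op 7: register job_C */8 -> active={job_A:*/4, job_B:*/12, job_C:*/8}
Op 8: unregister job_B -> active={job_A:*/4, job_C:*/8}
Op 9: register job_C */19 -> active={job_A:*/4, job_C:*/19}
  job_A: interval 4, next fire after T=80 is 84
  job_C: interval 19, next fire after T=80 is 95
Earliest fire time = 84 (job job_A)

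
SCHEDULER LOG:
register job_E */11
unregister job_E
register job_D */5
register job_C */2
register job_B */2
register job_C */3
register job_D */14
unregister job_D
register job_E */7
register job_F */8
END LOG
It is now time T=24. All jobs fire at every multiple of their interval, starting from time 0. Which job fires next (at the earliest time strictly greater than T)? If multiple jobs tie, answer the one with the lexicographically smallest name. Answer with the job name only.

Op 1: register job_E */11 -> active={job_E:*/11}
Op 2: unregister job_E -> active={}
Op 3: register job_D */5 -> active={job_D:*/5}
Op 4: register job_C */2 -> active={job_C:*/2, job_D:*/5}
Op 5: register job_B */2 -> active={job_B:*/2, job_C:*/2, job_D:*/5}
Op 6: register job_C */3 -> active={job_B:*/2, job_C:*/3, job_D:*/5}
Op 7: register job_D */14 -> active={job_B:*/2, job_C:*/3, job_D:*/14}
Op 8: unregister job_D -> active={job_B:*/2, job_C:*/3}
Op 9: register job_E */7 -> active={job_B:*/2, job_C:*/3, job_E:*/7}
Op 10: register job_F */8 -> active={job_B:*/2, job_C:*/3, job_E:*/7, job_F:*/8}
  job_B: interval 2, next fire after T=24 is 26
  job_C: interval 3, next fire after T=24 is 27
  job_E: interval 7, next fire after T=24 is 28
  job_F: interval 8, next fire after T=24 is 32
Earliest = 26, winner (lex tiebreak) = job_B

Answer: job_B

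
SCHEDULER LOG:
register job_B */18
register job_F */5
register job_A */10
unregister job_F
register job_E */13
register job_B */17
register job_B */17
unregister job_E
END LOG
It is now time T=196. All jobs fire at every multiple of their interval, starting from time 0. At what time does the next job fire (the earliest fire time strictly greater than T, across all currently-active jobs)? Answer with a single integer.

Op 1: register job_B */18 -> active={job_B:*/18}
Op 2: register job_F */5 -> active={job_B:*/18, job_F:*/5}
Op 3: register job_A */10 -> active={job_A:*/10, job_B:*/18, job_F:*/5}
Op 4: unregister job_F -> active={job_A:*/10, job_B:*/18}
Op 5: register job_E */13 -> active={job_A:*/10, job_B:*/18, job_E:*/13}
Op 6: register job_B */17 -> active={job_A:*/10, job_B:*/17, job_E:*/13}
Op 7: register job_B */17 -> active={job_A:*/10, job_B:*/17, job_E:*/13}
Op 8: unregister job_E -> active={job_A:*/10, job_B:*/17}
  job_A: interval 10, next fire after T=196 is 200
  job_B: interval 17, next fire after T=196 is 204
Earliest fire time = 200 (job job_A)

Answer: 200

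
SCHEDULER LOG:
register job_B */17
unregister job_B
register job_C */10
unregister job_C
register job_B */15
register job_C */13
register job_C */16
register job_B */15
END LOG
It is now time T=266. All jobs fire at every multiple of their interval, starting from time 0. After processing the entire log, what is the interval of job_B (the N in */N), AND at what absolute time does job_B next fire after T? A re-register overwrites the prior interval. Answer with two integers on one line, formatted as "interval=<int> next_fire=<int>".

Op 1: register job_B */17 -> active={job_B:*/17}
Op 2: unregister job_B -> active={}
Op 3: register job_C */10 -> active={job_C:*/10}
Op 4: unregister job_C -> active={}
Op 5: register job_B */15 -> active={job_B:*/15}
Op 6: register job_C */13 -> active={job_B:*/15, job_C:*/13}
Op 7: register job_C */16 -> active={job_B:*/15, job_C:*/16}
Op 8: register job_B */15 -> active={job_B:*/15, job_C:*/16}
Final interval of job_B = 15
Next fire of job_B after T=266: (266//15+1)*15 = 270

Answer: interval=15 next_fire=270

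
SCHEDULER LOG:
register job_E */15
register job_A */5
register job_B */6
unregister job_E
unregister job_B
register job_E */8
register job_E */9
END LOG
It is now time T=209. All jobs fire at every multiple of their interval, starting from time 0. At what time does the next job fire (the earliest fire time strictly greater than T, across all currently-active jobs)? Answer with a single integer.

Op 1: register job_E */15 -> active={job_E:*/15}
Op 2: register job_A */5 -> active={job_A:*/5, job_E:*/15}
Op 3: register job_B */6 -> active={job_A:*/5, job_B:*/6, job_E:*/15}
Op 4: unregister job_E -> active={job_A:*/5, job_B:*/6}
Op 5: unregister job_B -> active={job_A:*/5}
Op 6: register job_E */8 -> active={job_A:*/5, job_E:*/8}
Op 7: register job_E */9 -> active={job_A:*/5, job_E:*/9}
  job_A: interval 5, next fire after T=209 is 210
  job_E: interval 9, next fire after T=209 is 216
Earliest fire time = 210 (job job_A)

Answer: 210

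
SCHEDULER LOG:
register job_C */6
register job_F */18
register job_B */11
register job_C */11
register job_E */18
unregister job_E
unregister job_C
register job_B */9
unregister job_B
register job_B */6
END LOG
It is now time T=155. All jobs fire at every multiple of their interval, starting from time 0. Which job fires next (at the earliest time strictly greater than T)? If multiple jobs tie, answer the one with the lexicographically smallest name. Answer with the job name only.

Op 1: register job_C */6 -> active={job_C:*/6}
Op 2: register job_F */18 -> active={job_C:*/6, job_F:*/18}
Op 3: register job_B */11 -> active={job_B:*/11, job_C:*/6, job_F:*/18}
Op 4: register job_C */11 -> active={job_B:*/11, job_C:*/11, job_F:*/18}
Op 5: register job_E */18 -> active={job_B:*/11, job_C:*/11, job_E:*/18, job_F:*/18}
Op 6: unregister job_E -> active={job_B:*/11, job_C:*/11, job_F:*/18}
Op 7: unregister job_C -> active={job_B:*/11, job_F:*/18}
Op 8: register job_B */9 -> active={job_B:*/9, job_F:*/18}
Op 9: unregister job_B -> active={job_F:*/18}
Op 10: register job_B */6 -> active={job_B:*/6, job_F:*/18}
  job_B: interval 6, next fire after T=155 is 156
  job_F: interval 18, next fire after T=155 is 162
Earliest = 156, winner (lex tiebreak) = job_B

Answer: job_B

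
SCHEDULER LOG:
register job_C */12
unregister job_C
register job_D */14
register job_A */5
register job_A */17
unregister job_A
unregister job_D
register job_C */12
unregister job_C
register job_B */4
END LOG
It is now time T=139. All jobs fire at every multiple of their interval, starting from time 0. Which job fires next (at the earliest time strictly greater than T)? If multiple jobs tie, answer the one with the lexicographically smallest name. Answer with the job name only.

Op 1: register job_C */12 -> active={job_C:*/12}
Op 2: unregister job_C -> active={}
Op 3: register job_D */14 -> active={job_D:*/14}
Op 4: register job_A */5 -> active={job_A:*/5, job_D:*/14}
Op 5: register job_A */17 -> active={job_A:*/17, job_D:*/14}
Op 6: unregister job_A -> active={job_D:*/14}
Op 7: unregister job_D -> active={}
Op 8: register job_C */12 -> active={job_C:*/12}
Op 9: unregister job_C -> active={}
Op 10: register job_B */4 -> active={job_B:*/4}
  job_B: interval 4, next fire after T=139 is 140
Earliest = 140, winner (lex tiebreak) = job_B

Answer: job_B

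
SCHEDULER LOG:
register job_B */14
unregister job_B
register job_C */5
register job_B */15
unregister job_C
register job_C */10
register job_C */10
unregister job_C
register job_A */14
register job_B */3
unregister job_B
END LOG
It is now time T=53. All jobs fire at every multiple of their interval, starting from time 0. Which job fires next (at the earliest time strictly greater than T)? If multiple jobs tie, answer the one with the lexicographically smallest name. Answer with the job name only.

Op 1: register job_B */14 -> active={job_B:*/14}
Op 2: unregister job_B -> active={}
Op 3: register job_C */5 -> active={job_C:*/5}
Op 4: register job_B */15 -> active={job_B:*/15, job_C:*/5}
Op 5: unregister job_C -> active={job_B:*/15}
Op 6: register job_C */10 -> active={job_B:*/15, job_C:*/10}
Op 7: register job_C */10 -> active={job_B:*/15, job_C:*/10}
Op 8: unregister job_C -> active={job_B:*/15}
Op 9: register job_A */14 -> active={job_A:*/14, job_B:*/15}
Op 10: register job_B */3 -> active={job_A:*/14, job_B:*/3}
Op 11: unregister job_B -> active={job_A:*/14}
  job_A: interval 14, next fire after T=53 is 56
Earliest = 56, winner (lex tiebreak) = job_A

Answer: job_A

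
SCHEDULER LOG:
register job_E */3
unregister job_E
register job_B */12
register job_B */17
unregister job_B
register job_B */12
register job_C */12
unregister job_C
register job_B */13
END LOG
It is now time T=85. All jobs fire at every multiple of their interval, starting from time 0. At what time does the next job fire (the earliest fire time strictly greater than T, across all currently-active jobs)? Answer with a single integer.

Answer: 91

Derivation:
Op 1: register job_E */3 -> active={job_E:*/3}
Op 2: unregister job_E -> active={}
Op 3: register job_B */12 -> active={job_B:*/12}
Op 4: register job_B */17 -> active={job_B:*/17}
Op 5: unregister job_B -> active={}
Op 6: register job_B */12 -> active={job_B:*/12}
Op 7: register job_C */12 -> active={job_B:*/12, job_C:*/12}
Op 8: unregister job_C -> active={job_B:*/12}
Op 9: register job_B */13 -> active={job_B:*/13}
  job_B: interval 13, next fire after T=85 is 91
Earliest fire time = 91 (job job_B)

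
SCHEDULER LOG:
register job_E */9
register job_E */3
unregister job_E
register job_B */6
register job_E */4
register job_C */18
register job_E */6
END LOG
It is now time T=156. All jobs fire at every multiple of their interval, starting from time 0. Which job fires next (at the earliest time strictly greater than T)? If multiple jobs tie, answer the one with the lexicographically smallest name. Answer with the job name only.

Op 1: register job_E */9 -> active={job_E:*/9}
Op 2: register job_E */3 -> active={job_E:*/3}
Op 3: unregister job_E -> active={}
Op 4: register job_B */6 -> active={job_B:*/6}
Op 5: register job_E */4 -> active={job_B:*/6, job_E:*/4}
Op 6: register job_C */18 -> active={job_B:*/6, job_C:*/18, job_E:*/4}
Op 7: register job_E */6 -> active={job_B:*/6, job_C:*/18, job_E:*/6}
  job_B: interval 6, next fire after T=156 is 162
  job_C: interval 18, next fire after T=156 is 162
  job_E: interval 6, next fire after T=156 is 162
Earliest = 162, winner (lex tiebreak) = job_B

Answer: job_B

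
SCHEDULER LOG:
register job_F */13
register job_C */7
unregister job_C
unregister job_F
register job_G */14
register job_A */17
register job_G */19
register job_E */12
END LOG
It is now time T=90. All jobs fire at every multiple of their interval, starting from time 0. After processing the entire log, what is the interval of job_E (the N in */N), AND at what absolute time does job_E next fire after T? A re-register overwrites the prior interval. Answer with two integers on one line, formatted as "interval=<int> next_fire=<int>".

Op 1: register job_F */13 -> active={job_F:*/13}
Op 2: register job_C */7 -> active={job_C:*/7, job_F:*/13}
Op 3: unregister job_C -> active={job_F:*/13}
Op 4: unregister job_F -> active={}
Op 5: register job_G */14 -> active={job_G:*/14}
Op 6: register job_A */17 -> active={job_A:*/17, job_G:*/14}
Op 7: register job_G */19 -> active={job_A:*/17, job_G:*/19}
Op 8: register job_E */12 -> active={job_A:*/17, job_E:*/12, job_G:*/19}
Final interval of job_E = 12
Next fire of job_E after T=90: (90//12+1)*12 = 96

Answer: interval=12 next_fire=96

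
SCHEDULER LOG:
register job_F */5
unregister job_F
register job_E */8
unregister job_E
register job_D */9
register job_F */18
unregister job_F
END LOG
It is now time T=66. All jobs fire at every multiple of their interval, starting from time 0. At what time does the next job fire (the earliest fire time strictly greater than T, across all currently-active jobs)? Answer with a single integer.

Answer: 72

Derivation:
Op 1: register job_F */5 -> active={job_F:*/5}
Op 2: unregister job_F -> active={}
Op 3: register job_E */8 -> active={job_E:*/8}
Op 4: unregister job_E -> active={}
Op 5: register job_D */9 -> active={job_D:*/9}
Op 6: register job_F */18 -> active={job_D:*/9, job_F:*/18}
Op 7: unregister job_F -> active={job_D:*/9}
  job_D: interval 9, next fire after T=66 is 72
Earliest fire time = 72 (job job_D)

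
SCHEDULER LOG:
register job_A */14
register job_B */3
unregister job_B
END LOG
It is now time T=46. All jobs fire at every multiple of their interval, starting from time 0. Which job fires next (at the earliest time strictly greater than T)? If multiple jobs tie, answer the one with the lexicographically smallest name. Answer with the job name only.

Answer: job_A

Derivation:
Op 1: register job_A */14 -> active={job_A:*/14}
Op 2: register job_B */3 -> active={job_A:*/14, job_B:*/3}
Op 3: unregister job_B -> active={job_A:*/14}
  job_A: interval 14, next fire after T=46 is 56
Earliest = 56, winner (lex tiebreak) = job_A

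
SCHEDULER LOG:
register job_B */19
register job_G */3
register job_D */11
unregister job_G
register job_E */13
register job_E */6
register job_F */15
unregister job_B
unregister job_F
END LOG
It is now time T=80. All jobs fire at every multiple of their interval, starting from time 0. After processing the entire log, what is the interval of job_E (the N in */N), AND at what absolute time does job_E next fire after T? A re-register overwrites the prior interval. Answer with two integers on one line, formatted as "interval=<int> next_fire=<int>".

Op 1: register job_B */19 -> active={job_B:*/19}
Op 2: register job_G */3 -> active={job_B:*/19, job_G:*/3}
Op 3: register job_D */11 -> active={job_B:*/19, job_D:*/11, job_G:*/3}
Op 4: unregister job_G -> active={job_B:*/19, job_D:*/11}
Op 5: register job_E */13 -> active={job_B:*/19, job_D:*/11, job_E:*/13}
Op 6: register job_E */6 -> active={job_B:*/19, job_D:*/11, job_E:*/6}
Op 7: register job_F */15 -> active={job_B:*/19, job_D:*/11, job_E:*/6, job_F:*/15}
Op 8: unregister job_B -> active={job_D:*/11, job_E:*/6, job_F:*/15}
Op 9: unregister job_F -> active={job_D:*/11, job_E:*/6}
Final interval of job_E = 6
Next fire of job_E after T=80: (80//6+1)*6 = 84

Answer: interval=6 next_fire=84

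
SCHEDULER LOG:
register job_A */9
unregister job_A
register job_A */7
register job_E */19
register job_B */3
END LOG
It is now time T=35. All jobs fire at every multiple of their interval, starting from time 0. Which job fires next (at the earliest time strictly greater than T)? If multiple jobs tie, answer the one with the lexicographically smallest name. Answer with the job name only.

Answer: job_B

Derivation:
Op 1: register job_A */9 -> active={job_A:*/9}
Op 2: unregister job_A -> active={}
Op 3: register job_A */7 -> active={job_A:*/7}
Op 4: register job_E */19 -> active={job_A:*/7, job_E:*/19}
Op 5: register job_B */3 -> active={job_A:*/7, job_B:*/3, job_E:*/19}
  job_A: interval 7, next fire after T=35 is 42
  job_B: interval 3, next fire after T=35 is 36
  job_E: interval 19, next fire after T=35 is 38
Earliest = 36, winner (lex tiebreak) = job_B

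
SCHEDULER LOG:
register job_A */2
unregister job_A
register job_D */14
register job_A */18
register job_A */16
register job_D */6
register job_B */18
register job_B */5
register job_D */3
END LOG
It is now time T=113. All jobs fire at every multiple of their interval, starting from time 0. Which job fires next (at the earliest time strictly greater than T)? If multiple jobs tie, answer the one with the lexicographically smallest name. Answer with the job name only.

Op 1: register job_A */2 -> active={job_A:*/2}
Op 2: unregister job_A -> active={}
Op 3: register job_D */14 -> active={job_D:*/14}
Op 4: register job_A */18 -> active={job_A:*/18, job_D:*/14}
Op 5: register job_A */16 -> active={job_A:*/16, job_D:*/14}
Op 6: register job_D */6 -> active={job_A:*/16, job_D:*/6}
Op 7: register job_B */18 -> active={job_A:*/16, job_B:*/18, job_D:*/6}
Op 8: register job_B */5 -> active={job_A:*/16, job_B:*/5, job_D:*/6}
Op 9: register job_D */3 -> active={job_A:*/16, job_B:*/5, job_D:*/3}
  job_A: interval 16, next fire after T=113 is 128
  job_B: interval 5, next fire after T=113 is 115
  job_D: interval 3, next fire after T=113 is 114
Earliest = 114, winner (lex tiebreak) = job_D

Answer: job_D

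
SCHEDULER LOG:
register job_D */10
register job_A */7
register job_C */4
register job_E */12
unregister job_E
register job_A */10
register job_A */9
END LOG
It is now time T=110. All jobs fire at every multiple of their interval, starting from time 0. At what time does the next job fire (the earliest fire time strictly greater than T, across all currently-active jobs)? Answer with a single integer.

Answer: 112

Derivation:
Op 1: register job_D */10 -> active={job_D:*/10}
Op 2: register job_A */7 -> active={job_A:*/7, job_D:*/10}
Op 3: register job_C */4 -> active={job_A:*/7, job_C:*/4, job_D:*/10}
Op 4: register job_E */12 -> active={job_A:*/7, job_C:*/4, job_D:*/10, job_E:*/12}
Op 5: unregister job_E -> active={job_A:*/7, job_C:*/4, job_D:*/10}
Op 6: register job_A */10 -> active={job_A:*/10, job_C:*/4, job_D:*/10}
Op 7: register job_A */9 -> active={job_A:*/9, job_C:*/4, job_D:*/10}
  job_A: interval 9, next fire after T=110 is 117
  job_C: interval 4, next fire after T=110 is 112
  job_D: interval 10, next fire after T=110 is 120
Earliest fire time = 112 (job job_C)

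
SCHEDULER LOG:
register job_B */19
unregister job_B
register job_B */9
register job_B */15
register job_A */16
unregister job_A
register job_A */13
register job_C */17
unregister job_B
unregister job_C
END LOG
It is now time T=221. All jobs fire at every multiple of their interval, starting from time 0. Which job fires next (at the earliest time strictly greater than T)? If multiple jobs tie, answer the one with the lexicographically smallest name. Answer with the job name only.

Op 1: register job_B */19 -> active={job_B:*/19}
Op 2: unregister job_B -> active={}
Op 3: register job_B */9 -> active={job_B:*/9}
Op 4: register job_B */15 -> active={job_B:*/15}
Op 5: register job_A */16 -> active={job_A:*/16, job_B:*/15}
Op 6: unregister job_A -> active={job_B:*/15}
Op 7: register job_A */13 -> active={job_A:*/13, job_B:*/15}
Op 8: register job_C */17 -> active={job_A:*/13, job_B:*/15, job_C:*/17}
Op 9: unregister job_B -> active={job_A:*/13, job_C:*/17}
Op 10: unregister job_C -> active={job_A:*/13}
  job_A: interval 13, next fire after T=221 is 234
Earliest = 234, winner (lex tiebreak) = job_A

Answer: job_A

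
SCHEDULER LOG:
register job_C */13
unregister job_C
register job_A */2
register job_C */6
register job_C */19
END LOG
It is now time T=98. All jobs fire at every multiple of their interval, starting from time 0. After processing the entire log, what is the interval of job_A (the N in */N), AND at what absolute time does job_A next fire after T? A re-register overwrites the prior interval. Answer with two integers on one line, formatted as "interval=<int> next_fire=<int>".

Op 1: register job_C */13 -> active={job_C:*/13}
Op 2: unregister job_C -> active={}
Op 3: register job_A */2 -> active={job_A:*/2}
Op 4: register job_C */6 -> active={job_A:*/2, job_C:*/6}
Op 5: register job_C */19 -> active={job_A:*/2, job_C:*/19}
Final interval of job_A = 2
Next fire of job_A after T=98: (98//2+1)*2 = 100

Answer: interval=2 next_fire=100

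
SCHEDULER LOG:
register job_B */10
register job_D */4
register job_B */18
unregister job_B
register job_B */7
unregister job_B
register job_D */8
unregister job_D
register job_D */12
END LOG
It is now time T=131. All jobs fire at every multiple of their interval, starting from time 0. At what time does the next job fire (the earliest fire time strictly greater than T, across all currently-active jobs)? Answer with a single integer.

Op 1: register job_B */10 -> active={job_B:*/10}
Op 2: register job_D */4 -> active={job_B:*/10, job_D:*/4}
Op 3: register job_B */18 -> active={job_B:*/18, job_D:*/4}
Op 4: unregister job_B -> active={job_D:*/4}
Op 5: register job_B */7 -> active={job_B:*/7, job_D:*/4}
Op 6: unregister job_B -> active={job_D:*/4}
Op 7: register job_D */8 -> active={job_D:*/8}
Op 8: unregister job_D -> active={}
Op 9: register job_D */12 -> active={job_D:*/12}
  job_D: interval 12, next fire after T=131 is 132
Earliest fire time = 132 (job job_D)

Answer: 132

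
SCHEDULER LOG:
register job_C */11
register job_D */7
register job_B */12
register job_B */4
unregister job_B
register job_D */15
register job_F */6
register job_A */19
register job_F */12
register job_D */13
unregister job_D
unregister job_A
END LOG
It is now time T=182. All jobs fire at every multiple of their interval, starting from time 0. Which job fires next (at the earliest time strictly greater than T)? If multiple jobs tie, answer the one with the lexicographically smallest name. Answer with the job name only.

Op 1: register job_C */11 -> active={job_C:*/11}
Op 2: register job_D */7 -> active={job_C:*/11, job_D:*/7}
Op 3: register job_B */12 -> active={job_B:*/12, job_C:*/11, job_D:*/7}
Op 4: register job_B */4 -> active={job_B:*/4, job_C:*/11, job_D:*/7}
Op 5: unregister job_B -> active={job_C:*/11, job_D:*/7}
Op 6: register job_D */15 -> active={job_C:*/11, job_D:*/15}
Op 7: register job_F */6 -> active={job_C:*/11, job_D:*/15, job_F:*/6}
Op 8: register job_A */19 -> active={job_A:*/19, job_C:*/11, job_D:*/15, job_F:*/6}
Op 9: register job_F */12 -> active={job_A:*/19, job_C:*/11, job_D:*/15, job_F:*/12}
Op 10: register job_D */13 -> active={job_A:*/19, job_C:*/11, job_D:*/13, job_F:*/12}
Op 11: unregister job_D -> active={job_A:*/19, job_C:*/11, job_F:*/12}
Op 12: unregister job_A -> active={job_C:*/11, job_F:*/12}
  job_C: interval 11, next fire after T=182 is 187
  job_F: interval 12, next fire after T=182 is 192
Earliest = 187, winner (lex tiebreak) = job_C

Answer: job_C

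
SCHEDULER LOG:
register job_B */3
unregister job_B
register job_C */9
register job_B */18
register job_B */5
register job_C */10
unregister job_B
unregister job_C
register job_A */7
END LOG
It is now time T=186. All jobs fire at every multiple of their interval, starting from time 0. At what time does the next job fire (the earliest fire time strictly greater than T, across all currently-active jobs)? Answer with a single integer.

Answer: 189

Derivation:
Op 1: register job_B */3 -> active={job_B:*/3}
Op 2: unregister job_B -> active={}
Op 3: register job_C */9 -> active={job_C:*/9}
Op 4: register job_B */18 -> active={job_B:*/18, job_C:*/9}
Op 5: register job_B */5 -> active={job_B:*/5, job_C:*/9}
Op 6: register job_C */10 -> active={job_B:*/5, job_C:*/10}
Op 7: unregister job_B -> active={job_C:*/10}
Op 8: unregister job_C -> active={}
Op 9: register job_A */7 -> active={job_A:*/7}
  job_A: interval 7, next fire after T=186 is 189
Earliest fire time = 189 (job job_A)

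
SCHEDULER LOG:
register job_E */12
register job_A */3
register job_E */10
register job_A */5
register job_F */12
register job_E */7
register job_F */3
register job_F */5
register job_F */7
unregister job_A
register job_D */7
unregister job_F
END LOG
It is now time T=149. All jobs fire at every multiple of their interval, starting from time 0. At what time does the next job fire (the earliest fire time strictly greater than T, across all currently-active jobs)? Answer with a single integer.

Answer: 154

Derivation:
Op 1: register job_E */12 -> active={job_E:*/12}
Op 2: register job_A */3 -> active={job_A:*/3, job_E:*/12}
Op 3: register job_E */10 -> active={job_A:*/3, job_E:*/10}
Op 4: register job_A */5 -> active={job_A:*/5, job_E:*/10}
Op 5: register job_F */12 -> active={job_A:*/5, job_E:*/10, job_F:*/12}
Op 6: register job_E */7 -> active={job_A:*/5, job_E:*/7, job_F:*/12}
Op 7: register job_F */3 -> active={job_A:*/5, job_E:*/7, job_F:*/3}
Op 8: register job_F */5 -> active={job_A:*/5, job_E:*/7, job_F:*/5}
Op 9: register job_F */7 -> active={job_A:*/5, job_E:*/7, job_F:*/7}
Op 10: unregister job_A -> active={job_E:*/7, job_F:*/7}
Op 11: register job_D */7 -> active={job_D:*/7, job_E:*/7, job_F:*/7}
Op 12: unregister job_F -> active={job_D:*/7, job_E:*/7}
  job_D: interval 7, next fire after T=149 is 154
  job_E: interval 7, next fire after T=149 is 154
Earliest fire time = 154 (job job_D)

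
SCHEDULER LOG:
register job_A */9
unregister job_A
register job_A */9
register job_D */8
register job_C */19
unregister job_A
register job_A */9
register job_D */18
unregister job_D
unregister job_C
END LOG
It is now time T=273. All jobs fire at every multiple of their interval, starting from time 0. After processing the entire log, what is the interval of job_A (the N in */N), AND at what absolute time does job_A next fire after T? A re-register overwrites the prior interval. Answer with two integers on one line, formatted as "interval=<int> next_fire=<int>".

Op 1: register job_A */9 -> active={job_A:*/9}
Op 2: unregister job_A -> active={}
Op 3: register job_A */9 -> active={job_A:*/9}
Op 4: register job_D */8 -> active={job_A:*/9, job_D:*/8}
Op 5: register job_C */19 -> active={job_A:*/9, job_C:*/19, job_D:*/8}
Op 6: unregister job_A -> active={job_C:*/19, job_D:*/8}
Op 7: register job_A */9 -> active={job_A:*/9, job_C:*/19, job_D:*/8}
Op 8: register job_D */18 -> active={job_A:*/9, job_C:*/19, job_D:*/18}
Op 9: unregister job_D -> active={job_A:*/9, job_C:*/19}
Op 10: unregister job_C -> active={job_A:*/9}
Final interval of job_A = 9
Next fire of job_A after T=273: (273//9+1)*9 = 279

Answer: interval=9 next_fire=279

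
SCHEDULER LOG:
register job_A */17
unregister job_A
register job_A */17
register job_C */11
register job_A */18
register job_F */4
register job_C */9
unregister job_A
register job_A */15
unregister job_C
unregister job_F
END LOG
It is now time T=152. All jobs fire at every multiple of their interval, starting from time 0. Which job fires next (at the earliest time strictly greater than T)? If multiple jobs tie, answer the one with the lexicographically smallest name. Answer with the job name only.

Answer: job_A

Derivation:
Op 1: register job_A */17 -> active={job_A:*/17}
Op 2: unregister job_A -> active={}
Op 3: register job_A */17 -> active={job_A:*/17}
Op 4: register job_C */11 -> active={job_A:*/17, job_C:*/11}
Op 5: register job_A */18 -> active={job_A:*/18, job_C:*/11}
Op 6: register job_F */4 -> active={job_A:*/18, job_C:*/11, job_F:*/4}
Op 7: register job_C */9 -> active={job_A:*/18, job_C:*/9, job_F:*/4}
Op 8: unregister job_A -> active={job_C:*/9, job_F:*/4}
Op 9: register job_A */15 -> active={job_A:*/15, job_C:*/9, job_F:*/4}
Op 10: unregister job_C -> active={job_A:*/15, job_F:*/4}
Op 11: unregister job_F -> active={job_A:*/15}
  job_A: interval 15, next fire after T=152 is 165
Earliest = 165, winner (lex tiebreak) = job_A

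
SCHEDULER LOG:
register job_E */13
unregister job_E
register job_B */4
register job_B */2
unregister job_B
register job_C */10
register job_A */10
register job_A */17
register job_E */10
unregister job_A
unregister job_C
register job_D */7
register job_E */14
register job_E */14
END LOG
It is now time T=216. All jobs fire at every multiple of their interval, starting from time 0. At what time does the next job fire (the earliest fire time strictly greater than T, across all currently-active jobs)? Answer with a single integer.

Op 1: register job_E */13 -> active={job_E:*/13}
Op 2: unregister job_E -> active={}
Op 3: register job_B */4 -> active={job_B:*/4}
Op 4: register job_B */2 -> active={job_B:*/2}
Op 5: unregister job_B -> active={}
Op 6: register job_C */10 -> active={job_C:*/10}
Op 7: register job_A */10 -> active={job_A:*/10, job_C:*/10}
Op 8: register job_A */17 -> active={job_A:*/17, job_C:*/10}
Op 9: register job_E */10 -> active={job_A:*/17, job_C:*/10, job_E:*/10}
Op 10: unregister job_A -> active={job_C:*/10, job_E:*/10}
Op 11: unregister job_C -> active={job_E:*/10}
Op 12: register job_D */7 -> active={job_D:*/7, job_E:*/10}
Op 13: register job_E */14 -> active={job_D:*/7, job_E:*/14}
Op 14: register job_E */14 -> active={job_D:*/7, job_E:*/14}
  job_D: interval 7, next fire after T=216 is 217
  job_E: interval 14, next fire after T=216 is 224
Earliest fire time = 217 (job job_D)

Answer: 217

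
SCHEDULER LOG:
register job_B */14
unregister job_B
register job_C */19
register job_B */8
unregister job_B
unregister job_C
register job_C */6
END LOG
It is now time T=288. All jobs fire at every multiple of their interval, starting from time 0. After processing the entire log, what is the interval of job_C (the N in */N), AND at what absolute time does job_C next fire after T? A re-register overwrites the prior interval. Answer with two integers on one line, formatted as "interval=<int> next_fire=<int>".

Op 1: register job_B */14 -> active={job_B:*/14}
Op 2: unregister job_B -> active={}
Op 3: register job_C */19 -> active={job_C:*/19}
Op 4: register job_B */8 -> active={job_B:*/8, job_C:*/19}
Op 5: unregister job_B -> active={job_C:*/19}
Op 6: unregister job_C -> active={}
Op 7: register job_C */6 -> active={job_C:*/6}
Final interval of job_C = 6
Next fire of job_C after T=288: (288//6+1)*6 = 294

Answer: interval=6 next_fire=294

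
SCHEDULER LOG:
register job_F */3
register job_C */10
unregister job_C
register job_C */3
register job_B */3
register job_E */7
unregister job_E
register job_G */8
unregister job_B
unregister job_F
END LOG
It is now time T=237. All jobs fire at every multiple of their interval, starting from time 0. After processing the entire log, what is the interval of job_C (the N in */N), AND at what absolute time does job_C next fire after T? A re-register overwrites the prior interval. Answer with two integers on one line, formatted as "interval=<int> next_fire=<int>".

Answer: interval=3 next_fire=240

Derivation:
Op 1: register job_F */3 -> active={job_F:*/3}
Op 2: register job_C */10 -> active={job_C:*/10, job_F:*/3}
Op 3: unregister job_C -> active={job_F:*/3}
Op 4: register job_C */3 -> active={job_C:*/3, job_F:*/3}
Op 5: register job_B */3 -> active={job_B:*/3, job_C:*/3, job_F:*/3}
Op 6: register job_E */7 -> active={job_B:*/3, job_C:*/3, job_E:*/7, job_F:*/3}
Op 7: unregister job_E -> active={job_B:*/3, job_C:*/3, job_F:*/3}
Op 8: register job_G */8 -> active={job_B:*/3, job_C:*/3, job_F:*/3, job_G:*/8}
Op 9: unregister job_B -> active={job_C:*/3, job_F:*/3, job_G:*/8}
Op 10: unregister job_F -> active={job_C:*/3, job_G:*/8}
Final interval of job_C = 3
Next fire of job_C after T=237: (237//3+1)*3 = 240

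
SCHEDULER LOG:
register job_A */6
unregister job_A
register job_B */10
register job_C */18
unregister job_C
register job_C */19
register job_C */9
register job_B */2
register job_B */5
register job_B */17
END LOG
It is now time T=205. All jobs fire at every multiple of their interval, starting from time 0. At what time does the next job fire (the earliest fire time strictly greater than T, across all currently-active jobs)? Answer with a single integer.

Answer: 207

Derivation:
Op 1: register job_A */6 -> active={job_A:*/6}
Op 2: unregister job_A -> active={}
Op 3: register job_B */10 -> active={job_B:*/10}
Op 4: register job_C */18 -> active={job_B:*/10, job_C:*/18}
Op 5: unregister job_C -> active={job_B:*/10}
Op 6: register job_C */19 -> active={job_B:*/10, job_C:*/19}
Op 7: register job_C */9 -> active={job_B:*/10, job_C:*/9}
Op 8: register job_B */2 -> active={job_B:*/2, job_C:*/9}
Op 9: register job_B */5 -> active={job_B:*/5, job_C:*/9}
Op 10: register job_B */17 -> active={job_B:*/17, job_C:*/9}
  job_B: interval 17, next fire after T=205 is 221
  job_C: interval 9, next fire after T=205 is 207
Earliest fire time = 207 (job job_C)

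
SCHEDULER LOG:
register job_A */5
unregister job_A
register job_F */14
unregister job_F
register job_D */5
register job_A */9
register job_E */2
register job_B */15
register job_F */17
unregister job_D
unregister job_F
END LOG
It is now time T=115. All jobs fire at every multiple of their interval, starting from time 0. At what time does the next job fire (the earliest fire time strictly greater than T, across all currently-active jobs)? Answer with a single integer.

Answer: 116

Derivation:
Op 1: register job_A */5 -> active={job_A:*/5}
Op 2: unregister job_A -> active={}
Op 3: register job_F */14 -> active={job_F:*/14}
Op 4: unregister job_F -> active={}
Op 5: register job_D */5 -> active={job_D:*/5}
Op 6: register job_A */9 -> active={job_A:*/9, job_D:*/5}
Op 7: register job_E */2 -> active={job_A:*/9, job_D:*/5, job_E:*/2}
Op 8: register job_B */15 -> active={job_A:*/9, job_B:*/15, job_D:*/5, job_E:*/2}
Op 9: register job_F */17 -> active={job_A:*/9, job_B:*/15, job_D:*/5, job_E:*/2, job_F:*/17}
Op 10: unregister job_D -> active={job_A:*/9, job_B:*/15, job_E:*/2, job_F:*/17}
Op 11: unregister job_F -> active={job_A:*/9, job_B:*/15, job_E:*/2}
  job_A: interval 9, next fire after T=115 is 117
  job_B: interval 15, next fire after T=115 is 120
  job_E: interval 2, next fire after T=115 is 116
Earliest fire time = 116 (job job_E)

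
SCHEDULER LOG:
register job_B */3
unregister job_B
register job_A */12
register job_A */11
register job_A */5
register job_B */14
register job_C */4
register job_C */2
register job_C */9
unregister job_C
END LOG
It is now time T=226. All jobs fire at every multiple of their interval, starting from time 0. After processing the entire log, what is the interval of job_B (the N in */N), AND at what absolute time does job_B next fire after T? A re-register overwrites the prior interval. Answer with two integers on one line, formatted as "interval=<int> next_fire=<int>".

Answer: interval=14 next_fire=238

Derivation:
Op 1: register job_B */3 -> active={job_B:*/3}
Op 2: unregister job_B -> active={}
Op 3: register job_A */12 -> active={job_A:*/12}
Op 4: register job_A */11 -> active={job_A:*/11}
Op 5: register job_A */5 -> active={job_A:*/5}
Op 6: register job_B */14 -> active={job_A:*/5, job_B:*/14}
Op 7: register job_C */4 -> active={job_A:*/5, job_B:*/14, job_C:*/4}
Op 8: register job_C */2 -> active={job_A:*/5, job_B:*/14, job_C:*/2}
Op 9: register job_C */9 -> active={job_A:*/5, job_B:*/14, job_C:*/9}
Op 10: unregister job_C -> active={job_A:*/5, job_B:*/14}
Final interval of job_B = 14
Next fire of job_B after T=226: (226//14+1)*14 = 238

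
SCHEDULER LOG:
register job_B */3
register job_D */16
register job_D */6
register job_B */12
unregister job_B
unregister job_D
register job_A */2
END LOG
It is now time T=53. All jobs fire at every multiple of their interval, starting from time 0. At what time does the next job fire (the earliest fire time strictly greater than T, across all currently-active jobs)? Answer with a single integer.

Answer: 54

Derivation:
Op 1: register job_B */3 -> active={job_B:*/3}
Op 2: register job_D */16 -> active={job_B:*/3, job_D:*/16}
Op 3: register job_D */6 -> active={job_B:*/3, job_D:*/6}
Op 4: register job_B */12 -> active={job_B:*/12, job_D:*/6}
Op 5: unregister job_B -> active={job_D:*/6}
Op 6: unregister job_D -> active={}
Op 7: register job_A */2 -> active={job_A:*/2}
  job_A: interval 2, next fire after T=53 is 54
Earliest fire time = 54 (job job_A)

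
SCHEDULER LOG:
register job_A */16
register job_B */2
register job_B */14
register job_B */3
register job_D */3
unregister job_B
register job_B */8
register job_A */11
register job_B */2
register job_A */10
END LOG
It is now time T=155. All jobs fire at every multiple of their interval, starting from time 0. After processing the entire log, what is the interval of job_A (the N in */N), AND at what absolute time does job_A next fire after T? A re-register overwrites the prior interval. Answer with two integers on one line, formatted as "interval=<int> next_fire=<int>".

Op 1: register job_A */16 -> active={job_A:*/16}
Op 2: register job_B */2 -> active={job_A:*/16, job_B:*/2}
Op 3: register job_B */14 -> active={job_A:*/16, job_B:*/14}
Op 4: register job_B */3 -> active={job_A:*/16, job_B:*/3}
Op 5: register job_D */3 -> active={job_A:*/16, job_B:*/3, job_D:*/3}
Op 6: unregister job_B -> active={job_A:*/16, job_D:*/3}
Op 7: register job_B */8 -> active={job_A:*/16, job_B:*/8, job_D:*/3}
Op 8: register job_A */11 -> active={job_A:*/11, job_B:*/8, job_D:*/3}
Op 9: register job_B */2 -> active={job_A:*/11, job_B:*/2, job_D:*/3}
Op 10: register job_A */10 -> active={job_A:*/10, job_B:*/2, job_D:*/3}
Final interval of job_A = 10
Next fire of job_A after T=155: (155//10+1)*10 = 160

Answer: interval=10 next_fire=160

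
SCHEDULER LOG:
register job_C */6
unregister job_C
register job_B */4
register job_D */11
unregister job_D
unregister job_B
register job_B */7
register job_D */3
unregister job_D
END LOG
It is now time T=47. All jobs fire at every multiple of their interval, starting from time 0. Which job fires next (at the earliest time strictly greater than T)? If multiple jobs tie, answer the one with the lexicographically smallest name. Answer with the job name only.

Op 1: register job_C */6 -> active={job_C:*/6}
Op 2: unregister job_C -> active={}
Op 3: register job_B */4 -> active={job_B:*/4}
Op 4: register job_D */11 -> active={job_B:*/4, job_D:*/11}
Op 5: unregister job_D -> active={job_B:*/4}
Op 6: unregister job_B -> active={}
Op 7: register job_B */7 -> active={job_B:*/7}
Op 8: register job_D */3 -> active={job_B:*/7, job_D:*/3}
Op 9: unregister job_D -> active={job_B:*/7}
  job_B: interval 7, next fire after T=47 is 49
Earliest = 49, winner (lex tiebreak) = job_B

Answer: job_B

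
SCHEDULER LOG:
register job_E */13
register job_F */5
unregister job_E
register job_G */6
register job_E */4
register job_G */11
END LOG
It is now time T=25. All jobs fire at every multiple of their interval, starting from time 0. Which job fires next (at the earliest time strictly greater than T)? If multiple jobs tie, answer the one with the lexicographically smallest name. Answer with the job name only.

Answer: job_E

Derivation:
Op 1: register job_E */13 -> active={job_E:*/13}
Op 2: register job_F */5 -> active={job_E:*/13, job_F:*/5}
Op 3: unregister job_E -> active={job_F:*/5}
Op 4: register job_G */6 -> active={job_F:*/5, job_G:*/6}
Op 5: register job_E */4 -> active={job_E:*/4, job_F:*/5, job_G:*/6}
Op 6: register job_G */11 -> active={job_E:*/4, job_F:*/5, job_G:*/11}
  job_E: interval 4, next fire after T=25 is 28
  job_F: interval 5, next fire after T=25 is 30
  job_G: interval 11, next fire after T=25 is 33
Earliest = 28, winner (lex tiebreak) = job_E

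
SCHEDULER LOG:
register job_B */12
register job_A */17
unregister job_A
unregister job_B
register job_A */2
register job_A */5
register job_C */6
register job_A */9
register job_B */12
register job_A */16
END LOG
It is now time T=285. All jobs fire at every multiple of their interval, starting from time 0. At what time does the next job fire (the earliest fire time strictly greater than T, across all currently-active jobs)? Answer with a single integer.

Op 1: register job_B */12 -> active={job_B:*/12}
Op 2: register job_A */17 -> active={job_A:*/17, job_B:*/12}
Op 3: unregister job_A -> active={job_B:*/12}
Op 4: unregister job_B -> active={}
Op 5: register job_A */2 -> active={job_A:*/2}
Op 6: register job_A */5 -> active={job_A:*/5}
Op 7: register job_C */6 -> active={job_A:*/5, job_C:*/6}
Op 8: register job_A */9 -> active={job_A:*/9, job_C:*/6}
Op 9: register job_B */12 -> active={job_A:*/9, job_B:*/12, job_C:*/6}
Op 10: register job_A */16 -> active={job_A:*/16, job_B:*/12, job_C:*/6}
  job_A: interval 16, next fire after T=285 is 288
  job_B: interval 12, next fire after T=285 is 288
  job_C: interval 6, next fire after T=285 is 288
Earliest fire time = 288 (job job_A)

Answer: 288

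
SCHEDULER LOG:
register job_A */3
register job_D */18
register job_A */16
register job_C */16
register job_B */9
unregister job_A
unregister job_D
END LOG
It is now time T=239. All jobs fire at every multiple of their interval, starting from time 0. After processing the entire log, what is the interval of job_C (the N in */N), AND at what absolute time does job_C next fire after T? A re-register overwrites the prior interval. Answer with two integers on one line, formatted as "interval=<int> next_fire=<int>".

Op 1: register job_A */3 -> active={job_A:*/3}
Op 2: register job_D */18 -> active={job_A:*/3, job_D:*/18}
Op 3: register job_A */16 -> active={job_A:*/16, job_D:*/18}
Op 4: register job_C */16 -> active={job_A:*/16, job_C:*/16, job_D:*/18}
Op 5: register job_B */9 -> active={job_A:*/16, job_B:*/9, job_C:*/16, job_D:*/18}
Op 6: unregister job_A -> active={job_B:*/9, job_C:*/16, job_D:*/18}
Op 7: unregister job_D -> active={job_B:*/9, job_C:*/16}
Final interval of job_C = 16
Next fire of job_C after T=239: (239//16+1)*16 = 240

Answer: interval=16 next_fire=240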